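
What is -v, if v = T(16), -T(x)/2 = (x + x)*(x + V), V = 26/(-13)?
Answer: 896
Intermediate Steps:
V = -2 (V = 26*(-1/13) = -2)
T(x) = -4*x*(-2 + x) (T(x) = -2*(x + x)*(x - 2) = -2*2*x*(-2 + x) = -4*x*(-2 + x))
v = -896 (v = 4*16*(2 - 1*16) = 4*16*(2 - 16) = 4*16*(-14) = -896)
-v = -1*(-896) = 896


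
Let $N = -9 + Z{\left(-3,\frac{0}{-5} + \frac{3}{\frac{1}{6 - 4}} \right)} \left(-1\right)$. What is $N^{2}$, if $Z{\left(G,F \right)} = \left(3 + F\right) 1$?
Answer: $324$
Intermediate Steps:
$Z{\left(G,F \right)} = 3 + F$
$N = -18$ ($N = -9 + \left(3 + \left(\frac{0}{-5} + \frac{3}{\frac{1}{6 - 4}}\right)\right) \left(-1\right) = -9 + \left(3 + \left(0 \left(- \frac{1}{5}\right) + \frac{3}{\frac{1}{2}}\right)\right) \left(-1\right) = -9 + \left(3 + \left(0 + 3 \frac{1}{\frac{1}{2}}\right)\right) \left(-1\right) = -9 + \left(3 + \left(0 + 3 \cdot 2\right)\right) \left(-1\right) = -9 + \left(3 + \left(0 + 6\right)\right) \left(-1\right) = -9 + \left(3 + 6\right) \left(-1\right) = -9 + 9 \left(-1\right) = -9 - 9 = -18$)
$N^{2} = \left(-18\right)^{2} = 324$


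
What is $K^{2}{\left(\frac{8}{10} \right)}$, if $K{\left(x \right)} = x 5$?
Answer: $16$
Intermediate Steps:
$K{\left(x \right)} = 5 x$
$K^{2}{\left(\frac{8}{10} \right)} = \left(5 \cdot \frac{8}{10}\right)^{2} = \left(5 \cdot 8 \cdot \frac{1}{10}\right)^{2} = \left(5 \cdot \frac{4}{5}\right)^{2} = 4^{2} = 16$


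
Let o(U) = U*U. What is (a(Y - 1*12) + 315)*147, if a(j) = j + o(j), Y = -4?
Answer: 81585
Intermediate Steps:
o(U) = U²
a(j) = j + j²
(a(Y - 1*12) + 315)*147 = ((-4 - 1*12)*(1 + (-4 - 1*12)) + 315)*147 = ((-4 - 12)*(1 + (-4 - 12)) + 315)*147 = (-16*(1 - 16) + 315)*147 = (-16*(-15) + 315)*147 = (240 + 315)*147 = 555*147 = 81585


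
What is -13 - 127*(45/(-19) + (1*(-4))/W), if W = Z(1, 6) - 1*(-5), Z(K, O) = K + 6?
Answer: 18817/57 ≈ 330.12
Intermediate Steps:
Z(K, O) = 6 + K
W = 12 (W = (6 + 1) - 1*(-5) = 7 + 5 = 12)
-13 - 127*(45/(-19) + (1*(-4))/W) = -13 - 127*(45/(-19) + (1*(-4))/12) = -13 - 127*(45*(-1/19) - 4*1/12) = -13 - 127*(-45/19 - 1/3) = -13 - 127*(-154/57) = -13 + 19558/57 = 18817/57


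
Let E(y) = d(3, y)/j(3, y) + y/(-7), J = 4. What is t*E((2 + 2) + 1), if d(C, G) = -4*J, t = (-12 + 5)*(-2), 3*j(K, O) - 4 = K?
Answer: -106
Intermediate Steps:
j(K, O) = 4/3 + K/3
t = 14 (t = -7*(-2) = 14)
d(C, G) = -16 (d(C, G) = -4*4 = -16)
E(y) = -48/7 - y/7 (E(y) = -16/(4/3 + (⅓)*3) + y/(-7) = -16/(4/3 + 1) + y*(-⅐) = -16/7/3 - y/7 = -16*3/7 - y/7 = -48/7 - y/7)
t*E((2 + 2) + 1) = 14*(-48/7 - ((2 + 2) + 1)/7) = 14*(-48/7 - (4 + 1)/7) = 14*(-48/7 - ⅐*5) = 14*(-48/7 - 5/7) = 14*(-53/7) = -106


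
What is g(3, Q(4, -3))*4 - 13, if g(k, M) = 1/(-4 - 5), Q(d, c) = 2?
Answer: -121/9 ≈ -13.444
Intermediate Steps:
g(k, M) = -⅑ (g(k, M) = 1/(-9) = -⅑)
g(3, Q(4, -3))*4 - 13 = -⅑*4 - 13 = -4/9 - 13 = -121/9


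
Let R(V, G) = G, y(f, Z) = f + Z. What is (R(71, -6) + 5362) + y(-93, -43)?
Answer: 5220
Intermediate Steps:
y(f, Z) = Z + f
(R(71, -6) + 5362) + y(-93, -43) = (-6 + 5362) + (-43 - 93) = 5356 - 136 = 5220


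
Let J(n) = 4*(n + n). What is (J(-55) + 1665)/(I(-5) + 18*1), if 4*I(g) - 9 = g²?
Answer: 2450/53 ≈ 46.226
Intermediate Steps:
J(n) = 8*n (J(n) = 4*(2*n) = 8*n)
I(g) = 9/4 + g²/4
(J(-55) + 1665)/(I(-5) + 18*1) = (8*(-55) + 1665)/((9/4 + (¼)*(-5)²) + 18*1) = (-440 + 1665)/((9/4 + (¼)*25) + 18) = 1225/((9/4 + 25/4) + 18) = 1225/(17/2 + 18) = 1225/(53/2) = 1225*(2/53) = 2450/53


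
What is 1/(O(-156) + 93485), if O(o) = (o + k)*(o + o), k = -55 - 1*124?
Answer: 1/198005 ≈ 5.0504e-6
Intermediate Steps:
k = -179 (k = -55 - 124 = -179)
O(o) = 2*o*(-179 + o) (O(o) = (o - 179)*(o + o) = (-179 + o)*(2*o) = 2*o*(-179 + o))
1/(O(-156) + 93485) = 1/(2*(-156)*(-179 - 156) + 93485) = 1/(2*(-156)*(-335) + 93485) = 1/(104520 + 93485) = 1/198005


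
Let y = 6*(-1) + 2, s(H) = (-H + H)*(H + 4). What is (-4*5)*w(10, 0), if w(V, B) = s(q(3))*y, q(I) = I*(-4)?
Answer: 0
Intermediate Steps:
q(I) = -4*I
s(H) = 0 (s(H) = 0*(4 + H) = 0)
y = -4 (y = -6 + 2 = -4)
w(V, B) = 0 (w(V, B) = 0*(-4) = 0)
(-4*5)*w(10, 0) = -4*5*0 = -20*0 = 0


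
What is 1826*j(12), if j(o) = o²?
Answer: 262944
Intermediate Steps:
1826*j(12) = 1826*12² = 1826*144 = 262944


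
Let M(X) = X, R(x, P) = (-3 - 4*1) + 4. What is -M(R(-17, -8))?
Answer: 3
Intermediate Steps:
R(x, P) = -3 (R(x, P) = (-3 - 4) + 4 = -7 + 4 = -3)
-M(R(-17, -8)) = -1*(-3) = 3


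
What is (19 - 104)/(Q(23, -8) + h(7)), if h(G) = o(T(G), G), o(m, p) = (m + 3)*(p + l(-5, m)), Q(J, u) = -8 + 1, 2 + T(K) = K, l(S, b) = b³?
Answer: -85/1049 ≈ -0.081030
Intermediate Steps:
T(K) = -2 + K
Q(J, u) = -7
o(m, p) = (3 + m)*(p + m³) (o(m, p) = (m + 3)*(p + m³) = (3 + m)*(p + m³))
h(G) = (-2 + G)⁴ + 3*G + 3*(-2 + G)³ + G*(-2 + G) (h(G) = (-2 + G)⁴ + 3*G + 3*(-2 + G)³ + (-2 + G)*G = (-2 + G)⁴ + 3*G + 3*(-2 + G)³ + G*(-2 + G))
(19 - 104)/(Q(23, -8) + h(7)) = (19 - 104)/(-7 + (-8 + 7⁴ - 5*7³ + 5*7 + 7*7²)) = -85/(-7 + (-8 + 2401 - 5*343 + 35 + 7*49)) = -85/(-7 + (-8 + 2401 - 1715 + 35 + 343)) = -85/(-7 + 1056) = -85/1049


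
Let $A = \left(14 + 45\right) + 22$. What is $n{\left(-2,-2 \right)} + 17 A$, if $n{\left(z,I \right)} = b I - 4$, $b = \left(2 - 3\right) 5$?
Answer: $1383$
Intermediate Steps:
$b = -5$ ($b = \left(-1\right) 5 = -5$)
$n{\left(z,I \right)} = -4 - 5 I$ ($n{\left(z,I \right)} = - 5 I - 4 = -4 - 5 I$)
$A = 81$ ($A = 59 + 22 = 81$)
$n{\left(-2,-2 \right)} + 17 A = \left(-4 - -10\right) + 17 \cdot 81 = \left(-4 + 10\right) + 1377 = 6 + 1377 = 1383$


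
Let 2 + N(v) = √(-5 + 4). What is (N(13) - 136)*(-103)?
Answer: 14214 - 103*I ≈ 14214.0 - 103.0*I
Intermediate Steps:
N(v) = -2 + I (N(v) = -2 + √(-5 + 4) = -2 + √(-1) = -2 + I)
(N(13) - 136)*(-103) = ((-2 + I) - 136)*(-103) = (-138 + I)*(-103) = 14214 - 103*I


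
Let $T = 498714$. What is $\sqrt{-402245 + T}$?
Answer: $\sqrt{96469} \approx 310.59$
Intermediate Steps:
$\sqrt{-402245 + T} = \sqrt{-402245 + 498714} = \sqrt{96469}$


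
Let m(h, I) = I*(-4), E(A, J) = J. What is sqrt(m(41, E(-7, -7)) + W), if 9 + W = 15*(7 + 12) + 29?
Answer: 3*sqrt(37) ≈ 18.248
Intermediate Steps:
m(h, I) = -4*I
W = 305 (W = -9 + (15*(7 + 12) + 29) = -9 + (15*19 + 29) = -9 + (285 + 29) = -9 + 314 = 305)
sqrt(m(41, E(-7, -7)) + W) = sqrt(-4*(-7) + 305) = sqrt(28 + 305) = sqrt(333) = 3*sqrt(37)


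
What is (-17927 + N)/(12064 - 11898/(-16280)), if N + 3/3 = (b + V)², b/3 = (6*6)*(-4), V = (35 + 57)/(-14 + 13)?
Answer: 2089114720/98206909 ≈ 21.273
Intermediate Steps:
V = -92 (V = 92/(-1) = 92*(-1) = -92)
b = -432 (b = 3*((6*6)*(-4)) = 3*(36*(-4)) = 3*(-144) = -432)
N = 274575 (N = -1 + (-432 - 92)² = -1 + (-524)² = -1 + 274576 = 274575)
(-17927 + N)/(12064 - 11898/(-16280)) = (-17927 + 274575)/(12064 - 11898/(-16280)) = 256648/(12064 - 11898*(-1/16280)) = 256648/(12064 + 5949/8140) = 256648/(98206909/8140) = 256648*(8140/98206909) = 2089114720/98206909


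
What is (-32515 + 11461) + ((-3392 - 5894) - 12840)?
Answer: -43180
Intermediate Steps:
(-32515 + 11461) + ((-3392 - 5894) - 12840) = -21054 + (-9286 - 12840) = -21054 - 22126 = -43180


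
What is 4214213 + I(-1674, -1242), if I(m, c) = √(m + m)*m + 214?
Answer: 4214427 - 10044*I*√93 ≈ 4.2144e+6 - 96861.0*I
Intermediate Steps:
I(m, c) = 214 + √2*m^(3/2) (I(m, c) = √(2*m)*m + 214 = (√2*√m)*m + 214 = √2*m^(3/2) + 214 = 214 + √2*m^(3/2))
4214213 + I(-1674, -1242) = 4214213 + (214 + √2*(-1674)^(3/2)) = 4214213 + (214 + √2*(-5022*I*√186)) = 4214213 + (214 - 10044*I*√93) = 4214427 - 10044*I*√93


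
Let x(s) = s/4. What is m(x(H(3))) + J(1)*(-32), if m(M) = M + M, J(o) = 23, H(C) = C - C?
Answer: -736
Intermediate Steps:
H(C) = 0
x(s) = s/4 (x(s) = s*(¼) = s/4)
m(M) = 2*M
m(x(H(3))) + J(1)*(-32) = 2*((¼)*0) + 23*(-32) = 2*0 - 736 = 0 - 736 = -736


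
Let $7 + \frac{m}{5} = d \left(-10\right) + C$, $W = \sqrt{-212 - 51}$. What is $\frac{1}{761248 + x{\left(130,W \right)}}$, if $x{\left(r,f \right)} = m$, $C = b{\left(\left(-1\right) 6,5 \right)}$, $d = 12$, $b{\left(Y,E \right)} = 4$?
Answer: $\frac{1}{760633} \approx 1.3147 \cdot 10^{-6}$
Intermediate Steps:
$C = 4$
$W = i \sqrt{263}$ ($W = \sqrt{-263} = i \sqrt{263} \approx 16.217 i$)
$m = -615$ ($m = -35 + 5 \left(12 \left(-10\right) + 4\right) = -35 + 5 \left(-120 + 4\right) = -35 + 5 \left(-116\right) = -35 - 580 = -615$)
$x{\left(r,f \right)} = -615$
$\frac{1}{761248 + x{\left(130,W \right)}} = \frac{1}{761248 - 615} = \frac{1}{760633}$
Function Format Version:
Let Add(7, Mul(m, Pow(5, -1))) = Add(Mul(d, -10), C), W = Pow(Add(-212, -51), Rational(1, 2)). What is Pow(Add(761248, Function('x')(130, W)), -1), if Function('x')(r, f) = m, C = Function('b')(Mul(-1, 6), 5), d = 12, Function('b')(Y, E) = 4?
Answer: Rational(1, 760633) ≈ 1.3147e-6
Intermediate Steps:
C = 4
W = Mul(I, Pow(263, Rational(1, 2))) (W = Pow(-263, Rational(1, 2)) = Mul(I, Pow(263, Rational(1, 2))) ≈ Mul(16.217, I))
m = -615 (m = Add(-35, Mul(5, Add(Mul(12, -10), 4))) = Add(-35, Mul(5, Add(-120, 4))) = Add(-35, Mul(5, -116)) = Add(-35, -580) = -615)
Function('x')(r, f) = -615
Pow(Add(761248, Function('x')(130, W)), -1) = Pow(Add(761248, -615), -1) = Pow(760633, -1) = Rational(1, 760633)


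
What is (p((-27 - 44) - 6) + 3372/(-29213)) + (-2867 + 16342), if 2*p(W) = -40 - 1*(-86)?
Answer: 394313702/29213 ≈ 13498.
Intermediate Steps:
p(W) = 23 (p(W) = (-40 - 1*(-86))/2 = (-40 + 86)/2 = (1/2)*46 = 23)
(p((-27 - 44) - 6) + 3372/(-29213)) + (-2867 + 16342) = (23 + 3372/(-29213)) + (-2867 + 16342) = (23 + 3372*(-1/29213)) + 13475 = (23 - 3372/29213) + 13475 = 668527/29213 + 13475 = 394313702/29213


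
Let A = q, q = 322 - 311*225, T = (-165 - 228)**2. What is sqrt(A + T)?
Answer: 2*sqrt(21199) ≈ 291.20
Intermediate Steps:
T = 154449 (T = (-393)**2 = 154449)
q = -69653 (q = 322 - 69975 = -69653)
A = -69653
sqrt(A + T) = sqrt(-69653 + 154449) = sqrt(84796) = 2*sqrt(21199)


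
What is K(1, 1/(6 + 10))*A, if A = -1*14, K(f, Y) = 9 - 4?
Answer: -70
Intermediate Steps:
K(f, Y) = 5
A = -14
K(1, 1/(6 + 10))*A = 5*(-14) = -70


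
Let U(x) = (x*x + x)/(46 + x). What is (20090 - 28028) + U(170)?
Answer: -93641/12 ≈ -7803.4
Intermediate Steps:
U(x) = (x + x²)/(46 + x) (U(x) = (x² + x)/(46 + x) = (x + x²)/(46 + x))
(20090 - 28028) + U(170) = (20090 - 28028) + 170*(1 + 170)/(46 + 170) = -7938 + 170*171/216 = -7938 + 170*(1/216)*171 = -7938 + 1615/12 = -93641/12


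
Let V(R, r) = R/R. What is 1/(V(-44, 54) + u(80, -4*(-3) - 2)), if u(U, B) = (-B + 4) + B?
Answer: ⅕ ≈ 0.20000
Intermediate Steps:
u(U, B) = 4 (u(U, B) = (4 - B) + B = 4)
V(R, r) = 1
1/(V(-44, 54) + u(80, -4*(-3) - 2)) = 1/(1 + 4) = 1/5 = ⅕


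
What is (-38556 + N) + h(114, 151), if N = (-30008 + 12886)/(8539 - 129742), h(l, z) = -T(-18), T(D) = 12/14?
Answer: -32712327440/848421 ≈ -38557.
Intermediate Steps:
T(D) = 6/7 (T(D) = 12*(1/14) = 6/7)
h(l, z) = -6/7 (h(l, z) = -1*6/7 = -6/7)
N = 17122/121203 (N = -17122/(-121203) = -17122*(-1/121203) = 17122/121203 ≈ 0.14127)
(-38556 + N) + h(114, 151) = (-38556 + 17122/121203) - 6/7 = -4673085746/121203 - 6/7 = -32712327440/848421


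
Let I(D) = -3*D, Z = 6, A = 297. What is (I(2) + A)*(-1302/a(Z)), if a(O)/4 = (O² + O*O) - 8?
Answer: -189441/128 ≈ -1480.0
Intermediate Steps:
a(O) = -32 + 8*O² (a(O) = 4*((O² + O*O) - 8) = 4*((O² + O²) - 8) = 4*(2*O² - 8) = 4*(-8 + 2*O²) = -32 + 8*O²)
(I(2) + A)*(-1302/a(Z)) = (-3*2 + 297)*(-1302/(-32 + 8*6²)) = (-6 + 297)*(-1302/(-32 + 8*36)) = 291*(-1302/(-32 + 288)) = 291*(-1302/256) = 291*(-1302*1/256) = 291*(-651/128) = -189441/128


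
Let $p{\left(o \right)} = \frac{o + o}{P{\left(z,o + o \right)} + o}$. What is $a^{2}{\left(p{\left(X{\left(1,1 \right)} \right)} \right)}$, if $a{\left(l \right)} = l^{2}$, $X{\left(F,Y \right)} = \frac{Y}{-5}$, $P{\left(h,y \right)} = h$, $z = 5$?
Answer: $\frac{1}{20736} \approx 4.8225 \cdot 10^{-5}$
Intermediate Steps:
$X{\left(F,Y \right)} = - \frac{Y}{5}$ ($X{\left(F,Y \right)} = Y \left(- \frac{1}{5}\right) = - \frac{Y}{5}$)
$p{\left(o \right)} = \frac{2 o}{5 + o}$ ($p{\left(o \right)} = \frac{o + o}{5 + o} = \frac{2 o}{5 + o}$)
$a^{2}{\left(p{\left(X{\left(1,1 \right)} \right)} \right)} = \left(\left(\frac{2 \left(\left(- \frac{1}{5}\right) 1\right)}{5 - \frac{1}{5}}\right)^{2}\right)^{2} = \left(\left(2 \left(- \frac{1}{5}\right) \frac{1}{5 - \frac{1}{5}}\right)^{2}\right)^{2} = \left(\left(2 \left(- \frac{1}{5}\right) \frac{1}{\frac{24}{5}}\right)^{2}\right)^{2} = \left(\left(2 \left(- \frac{1}{5}\right) \frac{5}{24}\right)^{2}\right)^{2} = \left(\left(- \frac{1}{12}\right)^{2}\right)^{2} = \left(\frac{1}{144}\right)^{2} = \frac{1}{20736}$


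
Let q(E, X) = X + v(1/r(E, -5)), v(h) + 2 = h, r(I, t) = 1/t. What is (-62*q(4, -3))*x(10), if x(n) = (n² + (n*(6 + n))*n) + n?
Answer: 1060200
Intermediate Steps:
v(h) = -2 + h
q(E, X) = -7 + X (q(E, X) = X + (-2 + 1/(1/(-5))) = X + (-2 + 1/(-⅕)) = X + (-2 - 5) = X - 7 = -7 + X)
x(n) = n + n² + n²*(6 + n) (x(n) = (n² + n²*(6 + n)) + n = n + n² + n²*(6 + n))
(-62*q(4, -3))*x(10) = (-62*(-7 - 3))*(10*(1 + 10² + 7*10)) = (-62*(-10))*(10*(1 + 100 + 70)) = 620*(10*171) = 620*1710 = 1060200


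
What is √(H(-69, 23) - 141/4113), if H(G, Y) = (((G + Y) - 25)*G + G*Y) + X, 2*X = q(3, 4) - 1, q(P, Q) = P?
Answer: 2*√1556796549/1371 ≈ 57.558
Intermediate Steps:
X = 1 (X = (3 - 1)/2 = (½)*2 = 1)
H(G, Y) = 1 + G*Y + G*(-25 + G + Y) (H(G, Y) = (((G + Y) - 25)*G + G*Y) + 1 = ((-25 + G + Y)*G + G*Y) + 1 = (G*(-25 + G + Y) + G*Y) + 1 = (G*Y + G*(-25 + G + Y)) + 1 = 1 + G*Y + G*(-25 + G + Y))
√(H(-69, 23) - 141/4113) = √((1 + (-69)² - 25*(-69) + 2*(-69)*23) - 141/4113) = √((1 + 4761 + 1725 - 3174) - 141*1/4113) = √(3313 - 47/1371) = √(4542076/1371) = 2*√1556796549/1371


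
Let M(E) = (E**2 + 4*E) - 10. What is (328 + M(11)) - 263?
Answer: 220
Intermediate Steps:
M(E) = -10 + E**2 + 4*E
(328 + M(11)) - 263 = (328 + (-10 + 11**2 + 4*11)) - 263 = (328 + (-10 + 121 + 44)) - 263 = (328 + 155) - 263 = 483 - 263 = 220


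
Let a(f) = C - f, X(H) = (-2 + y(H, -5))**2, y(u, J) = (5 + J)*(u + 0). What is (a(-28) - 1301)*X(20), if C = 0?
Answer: -5092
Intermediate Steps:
y(u, J) = u*(5 + J) (y(u, J) = (5 + J)*u = u*(5 + J))
X(H) = 4 (X(H) = (-2 + H*(5 - 5))**2 = (-2 + H*0)**2 = (-2 + 0)**2 = (-2)**2 = 4)
a(f) = -f (a(f) = 0 - f = -f)
(a(-28) - 1301)*X(20) = (-1*(-28) - 1301)*4 = (28 - 1301)*4 = -1273*4 = -5092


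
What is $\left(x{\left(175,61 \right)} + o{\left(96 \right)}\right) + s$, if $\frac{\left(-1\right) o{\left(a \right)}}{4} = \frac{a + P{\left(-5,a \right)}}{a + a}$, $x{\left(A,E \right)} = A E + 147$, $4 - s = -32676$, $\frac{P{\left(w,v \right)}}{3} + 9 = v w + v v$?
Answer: $\frac{687273}{16} \approx 42955.0$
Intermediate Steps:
$P{\left(w,v \right)} = -27 + 3 v^{2} + 3 v w$ ($P{\left(w,v \right)} = -27 + 3 \left(v w + v v\right) = -27 + 3 \left(v w + v^{2}\right) = -27 + 3 \left(v^{2} + v w\right) = -27 + \left(3 v^{2} + 3 v w\right) = -27 + 3 v^{2} + 3 v w$)
$s = 32680$ ($s = 4 - -32676 = 4 + 32676 = 32680$)
$x{\left(A,E \right)} = 147 + A E$
$o{\left(a \right)} = - \frac{2 \left(-27 - 14 a + 3 a^{2}\right)}{a}$ ($o{\left(a \right)} = - 4 \frac{a + \left(-27 + 3 a^{2} + 3 a \left(-5\right)\right)}{a + a} = - 4 \frac{a - \left(27 - 3 a^{2} + 15 a\right)}{2 a} = - 4 \left(a - \left(27 - 3 a^{2} + 15 a\right)\right) \frac{1}{2 a} = - 4 \left(-27 - 14 a + 3 a^{2}\right) \frac{1}{2 a} = - 4 \frac{-27 - 14 a + 3 a^{2}}{2 a} = - \frac{2 \left(-27 - 14 a + 3 a^{2}\right)}{a}$)
$\left(x{\left(175,61 \right)} + o{\left(96 \right)}\right) + s = \left(\left(147 + 175 \cdot 61\right) + \left(28 - 576 + \frac{54}{96}\right)\right) + 32680 = \left(\left(147 + 10675\right) + \left(28 - 576 + 54 \cdot \frac{1}{96}\right)\right) + 32680 = \left(10822 + \left(28 - 576 + \frac{9}{16}\right)\right) + 32680 = \left(10822 - \frac{8759}{16}\right) + 32680 = \frac{164393}{16} + 32680 = \frac{687273}{16}$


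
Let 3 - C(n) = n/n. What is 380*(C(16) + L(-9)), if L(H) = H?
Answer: -2660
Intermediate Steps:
C(n) = 2 (C(n) = 3 - n/n = 3 - 1*1 = 3 - 1 = 2)
380*(C(16) + L(-9)) = 380*(2 - 9) = 380*(-7) = -2660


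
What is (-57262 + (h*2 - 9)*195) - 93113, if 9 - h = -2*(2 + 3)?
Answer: -144720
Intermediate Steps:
h = 19 (h = 9 - (-2)*(2 + 3) = 9 - (-2)*5 = 9 - 1*(-10) = 9 + 10 = 19)
(-57262 + (h*2 - 9)*195) - 93113 = (-57262 + (19*2 - 9)*195) - 93113 = (-57262 + (38 - 9)*195) - 93113 = (-57262 + 29*195) - 93113 = (-57262 + 5655) - 93113 = -51607 - 93113 = -144720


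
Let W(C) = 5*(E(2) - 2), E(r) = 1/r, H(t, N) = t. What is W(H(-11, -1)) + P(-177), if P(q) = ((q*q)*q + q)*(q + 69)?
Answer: 1197808545/2 ≈ 5.9890e+8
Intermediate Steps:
W(C) = -15/2 (W(C) = 5*(1/2 - 2) = 5*(-3/2) = -15/2)
P(q) = (69 + q)*(q + q**3) (P(q) = (q**2*q + q)*(69 + q) = (q**3 + q)*(69 + q) = (q + q**3)*(69 + q) = (69 + q)*(q + q**3))
W(H(-11, -1)) + P(-177) = -15/2 - 177*(69 - 177 + (-177)**3 + 69*(-177)**2) = -15/2 - 177*(69 - 177 - 5545233 + 69*31329) = -15/2 - 177*(69 - 177 - 5545233 + 2161701) = -15/2 - 177*(-3383640) = -15/2 + 598904280 = 1197808545/2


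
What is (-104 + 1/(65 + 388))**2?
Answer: 2219446321/205209 ≈ 10816.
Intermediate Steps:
(-104 + 1/(65 + 388))**2 = (-104 + 1/453)**2 = (-47111/453)**2 = 2219446321/205209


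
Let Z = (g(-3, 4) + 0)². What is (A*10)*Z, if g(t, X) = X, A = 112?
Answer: 17920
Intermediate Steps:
Z = 16 (Z = (4 + 0)² = 4² = 16)
(A*10)*Z = (112*10)*16 = 1120*16 = 17920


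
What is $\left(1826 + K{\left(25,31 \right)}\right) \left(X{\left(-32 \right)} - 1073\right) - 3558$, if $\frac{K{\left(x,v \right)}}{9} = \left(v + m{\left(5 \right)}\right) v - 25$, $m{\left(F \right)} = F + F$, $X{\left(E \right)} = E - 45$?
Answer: $-14999558$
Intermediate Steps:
$X{\left(E \right)} = -45 + E$
$m{\left(F \right)} = 2 F$
$K{\left(x,v \right)} = -225 + 9 v \left(10 + v\right)$ ($K{\left(x,v \right)} = 9 \left(\left(v + 2 \cdot 5\right) v - 25\right) = 9 \left(\left(v + 10\right) v - 25\right) = 9 \left(\left(10 + v\right) v - 25\right) = 9 \left(v \left(10 + v\right) - 25\right) = 9 \left(-25 + v \left(10 + v\right)\right) = -225 + 9 v \left(10 + v\right)$)
$\left(1826 + K{\left(25,31 \right)}\right) \left(X{\left(-32 \right)} - 1073\right) - 3558 = \left(1826 + \left(-225 + 9 \cdot 31^{2} + 90 \cdot 31\right)\right) \left(\left(-45 - 32\right) - 1073\right) - 3558 = \left(1826 + \left(-225 + 9 \cdot 961 + 2790\right)\right) \left(-77 - 1073\right) - 3558 = \left(1826 + \left(-225 + 8649 + 2790\right)\right) \left(-1150\right) - 3558 = \left(1826 + 11214\right) \left(-1150\right) - 3558 = 13040 \left(-1150\right) - 3558 = -14996000 - 3558 = -14999558$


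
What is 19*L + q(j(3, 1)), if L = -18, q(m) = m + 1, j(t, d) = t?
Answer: -338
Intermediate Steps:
q(m) = 1 + m
19*L + q(j(3, 1)) = 19*(-18) + (1 + 3) = -342 + 4 = -338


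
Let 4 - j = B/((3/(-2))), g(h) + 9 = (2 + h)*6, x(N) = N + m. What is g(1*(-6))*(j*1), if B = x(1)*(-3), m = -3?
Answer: -264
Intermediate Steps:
x(N) = -3 + N (x(N) = N - 3 = -3 + N)
g(h) = 3 + 6*h (g(h) = -9 + (2 + h)*6 = -9 + (12 + 6*h) = 3 + 6*h)
B = 6 (B = (-3 + 1)*(-3) = -2*(-3) = 6)
j = 8 (j = 4 - 6/(3/(-2)) = 4 - 6/(3*(-½)) = 4 - 6/(-3/2) = 4 - 6*(-2)/3 = 4 - 1*(-4) = 4 + 4 = 8)
g(1*(-6))*(j*1) = (3 + 6*(1*(-6)))*(8*1) = (3 + 6*(-6))*8 = (3 - 36)*8 = -33*8 = -264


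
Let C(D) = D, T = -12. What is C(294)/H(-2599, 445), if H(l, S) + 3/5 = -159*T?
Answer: 490/3179 ≈ 0.15414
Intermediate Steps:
H(l, S) = 9537/5 (H(l, S) = -⅗ - 159*(-12) = -⅗ + 1908 = 9537/5)
C(294)/H(-2599, 445) = 294/(9537/5) = 294*(5/9537) = 490/3179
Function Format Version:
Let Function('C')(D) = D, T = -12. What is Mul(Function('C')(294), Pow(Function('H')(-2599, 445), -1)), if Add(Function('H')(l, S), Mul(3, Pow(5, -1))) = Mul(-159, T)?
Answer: Rational(490, 3179) ≈ 0.15414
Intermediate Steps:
Function('H')(l, S) = Rational(9537, 5) (Function('H')(l, S) = Add(Rational(-3, 5), Mul(-159, -12)) = Add(Rational(-3, 5), 1908) = Rational(9537, 5))
Mul(Function('C')(294), Pow(Function('H')(-2599, 445), -1)) = Mul(294, Pow(Rational(9537, 5), -1)) = Mul(294, Rational(5, 9537)) = Rational(490, 3179)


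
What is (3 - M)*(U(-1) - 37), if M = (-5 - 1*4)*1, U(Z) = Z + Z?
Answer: -468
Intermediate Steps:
U(Z) = 2*Z
M = -9 (M = (-5 - 4)*1 = -9*1 = -9)
(3 - M)*(U(-1) - 37) = (3 - 1*(-9))*(2*(-1) - 37) = (3 + 9)*(-2 - 37) = 12*(-39) = -468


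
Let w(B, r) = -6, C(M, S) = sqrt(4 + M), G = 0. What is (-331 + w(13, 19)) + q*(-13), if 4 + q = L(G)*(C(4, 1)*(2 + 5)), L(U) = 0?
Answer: -285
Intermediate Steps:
q = -4 (q = -4 + 0*(sqrt(4 + 4)*(2 + 5)) = -4 + 0*(sqrt(8)*7) = -4 + 0*((2*sqrt(2))*7) = -4 + 0*(14*sqrt(2)) = -4 + 0 = -4)
(-331 + w(13, 19)) + q*(-13) = (-331 - 6) - 4*(-13) = -337 + 52 = -285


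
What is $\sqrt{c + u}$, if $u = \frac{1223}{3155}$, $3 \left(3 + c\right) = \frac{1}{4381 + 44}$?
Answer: $\frac{i \sqrt{814640473291}}{558435} \approx 1.6163 i$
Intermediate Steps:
$c = - \frac{39824}{13275}$ ($c = -3 + \frac{1}{3 \left(4381 + 44\right)} = -3 + \frac{1}{3 \cdot 4425} = -3 + \frac{1}{3} \cdot \frac{1}{4425} = -3 + \frac{1}{13275} = - \frac{39824}{13275} \approx -2.9999$)
$u = \frac{1223}{3155}$ ($u = 1223 \cdot \frac{1}{3155} = \frac{1223}{3155} \approx 0.38764$)
$\sqrt{c + u} = \sqrt{- \frac{39824}{13275} + \frac{1223}{3155}} = \sqrt{- \frac{21881879}{8376525}} = \frac{i \sqrt{814640473291}}{558435}$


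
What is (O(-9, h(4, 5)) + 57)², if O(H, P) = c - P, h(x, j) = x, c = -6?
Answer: 2209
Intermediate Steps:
O(H, P) = -6 - P
(O(-9, h(4, 5)) + 57)² = ((-6 - 1*4) + 57)² = ((-6 - 4) + 57)² = (-10 + 57)² = 47² = 2209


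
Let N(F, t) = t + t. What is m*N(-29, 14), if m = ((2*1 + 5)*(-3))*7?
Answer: -4116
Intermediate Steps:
N(F, t) = 2*t
m = -147 (m = ((2 + 5)*(-3))*7 = (7*(-3))*7 = -21*7 = -147)
m*N(-29, 14) = -294*14 = -147*28 = -4116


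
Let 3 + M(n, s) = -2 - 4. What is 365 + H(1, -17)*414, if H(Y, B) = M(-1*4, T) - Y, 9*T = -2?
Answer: -3775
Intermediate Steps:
T = -2/9 (T = (⅑)*(-2) = -2/9 ≈ -0.22222)
M(n, s) = -9 (M(n, s) = -3 + (-2 - 4) = -3 - 6 = -9)
H(Y, B) = -9 - Y
365 + H(1, -17)*414 = 365 + (-9 - 1*1)*414 = 365 + (-9 - 1)*414 = 365 - 10*414 = 365 - 4140 = -3775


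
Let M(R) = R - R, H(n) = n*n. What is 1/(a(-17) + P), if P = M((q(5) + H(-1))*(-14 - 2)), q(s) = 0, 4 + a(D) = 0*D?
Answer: -¼ ≈ -0.25000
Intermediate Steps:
a(D) = -4 (a(D) = -4 + 0*D = -4 + 0 = -4)
H(n) = n²
M(R) = 0
P = 0
1/(a(-17) + P) = 1/(-4 + 0) = 1/(-4) = -¼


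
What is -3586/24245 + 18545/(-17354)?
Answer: -511854969/420747730 ≈ -1.2165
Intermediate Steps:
-3586/24245 + 18545/(-17354) = -3586*1/24245 + 18545*(-1/17354) = -3586/24245 - 18545/17354 = -511854969/420747730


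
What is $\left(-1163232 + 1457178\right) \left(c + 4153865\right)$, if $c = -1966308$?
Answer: $643023629922$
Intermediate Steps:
$\left(-1163232 + 1457178\right) \left(c + 4153865\right) = \left(-1163232 + 1457178\right) \left(-1966308 + 4153865\right) = 293946 \cdot 2187557 = 643023629922$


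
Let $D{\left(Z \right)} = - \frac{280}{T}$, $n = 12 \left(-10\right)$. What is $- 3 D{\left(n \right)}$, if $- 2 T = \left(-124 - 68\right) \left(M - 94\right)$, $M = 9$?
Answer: $- \frac{7}{68} \approx -0.10294$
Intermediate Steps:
$T = -8160$ ($T = - \frac{\left(-124 - 68\right) \left(9 - 94\right)}{2} = - \frac{\left(-192\right) \left(-85\right)}{2} = \left(- \frac{1}{2}\right) 16320 = -8160$)
$n = -120$
$D{\left(Z \right)} = \frac{7}{204}$ ($D{\left(Z \right)} = - \frac{280}{-8160} = \left(-280\right) \left(- \frac{1}{8160}\right) = \frac{7}{204}$)
$- 3 D{\left(n \right)} = \left(-3\right) \frac{7}{204} = - \frac{7}{68}$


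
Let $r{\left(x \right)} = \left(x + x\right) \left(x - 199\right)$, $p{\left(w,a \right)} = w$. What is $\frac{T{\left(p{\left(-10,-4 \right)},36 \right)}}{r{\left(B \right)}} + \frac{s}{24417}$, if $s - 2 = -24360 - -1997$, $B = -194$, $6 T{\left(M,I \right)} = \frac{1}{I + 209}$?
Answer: $- \frac{185638934069}{202707655080} \approx -0.9158$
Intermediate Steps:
$T{\left(M,I \right)} = \frac{1}{6 \left(209 + I\right)}$ ($T{\left(M,I \right)} = \frac{1}{6 \left(I + 209\right)} = \frac{1}{6 \left(209 + I\right)}$)
$r{\left(x \right)} = 2 x \left(-199 + x\right)$
$s = -22361$ ($s = 2 - 22363 = -22361$)
$\frac{T{\left(p{\left(-10,-4 \right)},36 \right)}}{r{\left(B \right)}} + \frac{s}{24417} = \frac{\frac{1}{6} \frac{1}{209 + 36}}{2 \left(-194\right) \left(-199 - 194\right)} - \frac{22361}{24417} = \frac{\frac{1}{6} \cdot \frac{1}{245}}{2 \left(-194\right) \left(-393\right)} - \frac{22361}{24417} = \frac{\frac{1}{6} \cdot \frac{1}{245}}{152484} - \frac{22361}{24417} = \frac{1}{1470} \cdot \frac{1}{152484} - \frac{22361}{24417} = \frac{1}{224151480} - \frac{22361}{24417} = - \frac{185638934069}{202707655080}$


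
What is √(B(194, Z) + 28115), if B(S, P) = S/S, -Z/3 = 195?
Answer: 6*√781 ≈ 167.68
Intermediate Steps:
Z = -585 (Z = -3*195 = -585)
B(S, P) = 1
√(B(194, Z) + 28115) = √(1 + 28115) = √28116 = 6*√781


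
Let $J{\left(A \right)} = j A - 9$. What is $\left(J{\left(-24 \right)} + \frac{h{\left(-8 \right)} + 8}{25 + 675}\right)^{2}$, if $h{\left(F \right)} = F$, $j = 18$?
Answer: $194481$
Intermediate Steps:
$J{\left(A \right)} = -9 + 18 A$ ($J{\left(A \right)} = 18 A - 9 = -9 + 18 A$)
$\left(J{\left(-24 \right)} + \frac{h{\left(-8 \right)} + 8}{25 + 675}\right)^{2} = \left(\left(-9 + 18 \left(-24\right)\right) + \frac{-8 + 8}{25 + 675}\right)^{2} = \left(\left(-9 - 432\right) + \frac{0}{700}\right)^{2} = \left(-441 + 0 \cdot \frac{1}{700}\right)^{2} = \left(-441 + 0\right)^{2} = \left(-441\right)^{2} = 194481$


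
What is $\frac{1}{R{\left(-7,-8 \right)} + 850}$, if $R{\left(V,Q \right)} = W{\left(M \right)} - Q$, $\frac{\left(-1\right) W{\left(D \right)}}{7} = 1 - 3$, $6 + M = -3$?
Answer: $\frac{1}{872} \approx 0.0011468$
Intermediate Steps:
$M = -9$ ($M = -6 - 3 = -9$)
$W{\left(D \right)} = 14$ ($W{\left(D \right)} = - 7 \left(1 - 3\right) = \left(-7\right) \left(-2\right) = 14$)
$R{\left(V,Q \right)} = 14 - Q$
$\frac{1}{R{\left(-7,-8 \right)} + 850} = \frac{1}{\left(14 - -8\right) + 850} = \frac{1}{\left(14 + 8\right) + 850} = \frac{1}{22 + 850} = \frac{1}{872}$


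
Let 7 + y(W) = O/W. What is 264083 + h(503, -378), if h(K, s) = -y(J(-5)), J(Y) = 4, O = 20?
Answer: 264085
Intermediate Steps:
y(W) = -7 + 20/W
h(K, s) = 2 (h(K, s) = -(-7 + 20/4) = -(-7 + 20*(¼)) = -(-7 + 5) = -1*(-2) = 2)
264083 + h(503, -378) = 264083 + 2 = 264085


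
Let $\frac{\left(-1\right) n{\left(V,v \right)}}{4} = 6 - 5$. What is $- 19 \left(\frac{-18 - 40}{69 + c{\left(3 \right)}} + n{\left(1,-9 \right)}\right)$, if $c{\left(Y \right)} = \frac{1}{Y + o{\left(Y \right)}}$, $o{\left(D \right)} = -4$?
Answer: $\frac{3135}{34} \approx 92.206$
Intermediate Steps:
$n{\left(V,v \right)} = -4$ ($n{\left(V,v \right)} = - 4 \left(6 - 5\right) = \left(-4\right) 1 = -4$)
$c{\left(Y \right)} = \frac{1}{-4 + Y}$ ($c{\left(Y \right)} = \frac{1}{Y - 4} = \frac{1}{-4 + Y}$)
$- 19 \left(\frac{-18 - 40}{69 + c{\left(3 \right)}} + n{\left(1,-9 \right)}\right) = - 19 \left(\frac{-18 - 40}{69 + \frac{1}{-4 + 3}} - 4\right) = - 19 \left(- \frac{58}{69 + \frac{1}{-1}} - 4\right) = - 19 \left(- \frac{58}{69 - 1} - 4\right) = - 19 \left(- \frac{58}{68} - 4\right) = - 19 \left(\left(-58\right) \frac{1}{68} - 4\right) = - 19 \left(- \frac{29}{34} - 4\right) = \left(-19\right) \left(- \frac{165}{34}\right) = \frac{3135}{34}$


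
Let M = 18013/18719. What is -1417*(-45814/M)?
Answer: 1215208240922/18013 ≈ 6.7463e+7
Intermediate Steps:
M = 18013/18719 (M = 18013*(1/18719) = 18013/18719 ≈ 0.96228)
-1417*(-45814/M) = -1417/((18013/18719)/(-45814)) = -1417/((18013/18719)*(-1/45814)) = -1417/(-18013/857592266) = -1417*(-857592266/18013) = 1215208240922/18013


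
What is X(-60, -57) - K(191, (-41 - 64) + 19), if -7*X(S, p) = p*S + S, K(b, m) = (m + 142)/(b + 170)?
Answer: -173336/361 ≈ -480.16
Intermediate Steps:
K(b, m) = (142 + m)/(170 + b)
X(S, p) = -S/7 - S*p/7 (X(S, p) = -(p*S + S)/7 = -(S*p + S)/7 = -(S + S*p)/7 = -S/7 - S*p/7)
X(-60, -57) - K(191, (-41 - 64) + 19) = -1/7*(-60)*(1 - 57) - (142 + ((-41 - 64) + 19))/(170 + 191) = -1/7*(-60)*(-56) - (142 + (-105 + 19))/361 = -480 - (142 - 86)/361 = -480 - 56/361 = -173336/361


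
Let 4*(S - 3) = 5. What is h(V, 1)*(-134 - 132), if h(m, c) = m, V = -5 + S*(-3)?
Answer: 9443/2 ≈ 4721.5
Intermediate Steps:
S = 17/4 (S = 3 + (¼)*5 = 3 + 5/4 = 17/4 ≈ 4.2500)
V = -71/4 (V = -5 + (17/4)*(-3) = -5 - 51/4 = -71/4 ≈ -17.750)
h(V, 1)*(-134 - 132) = -71*(-134 - 132)/4 = -71/4*(-266) = 9443/2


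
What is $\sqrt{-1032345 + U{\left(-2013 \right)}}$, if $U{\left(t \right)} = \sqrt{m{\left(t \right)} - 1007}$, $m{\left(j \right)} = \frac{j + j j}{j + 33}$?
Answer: $\frac{\sqrt{-232277625 + 30 i \sqrt{171705}}}{15} \approx 0.027189 + 1016.0 i$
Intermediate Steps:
$m{\left(j \right)} = \frac{j + j^{2}}{33 + j}$
$U{\left(t \right)} = \sqrt{-1007 + \frac{t \left(1 + t\right)}{33 + t}}$ ($U{\left(t \right)} = \sqrt{\frac{t \left(1 + t\right)}{33 + t} - 1007} = \sqrt{-1007 + \frac{t \left(1 + t\right)}{33 + t}}$)
$\sqrt{-1032345 + U{\left(-2013 \right)}} = \sqrt{-1032345 + \sqrt{\frac{-33231 + \left(-2013\right)^{2} - -2025078}{33 - 2013}}} = \sqrt{-1032345 + \sqrt{\frac{-33231 + 4052169 + 2025078}{-1980}}} = \sqrt{-1032345 + \sqrt{\left(- \frac{1}{1980}\right) 6044016}} = \sqrt{-1032345 + \sqrt{- \frac{45788}{15}}} = \sqrt{-1032345 + \frac{2 i \sqrt{171705}}{15}}$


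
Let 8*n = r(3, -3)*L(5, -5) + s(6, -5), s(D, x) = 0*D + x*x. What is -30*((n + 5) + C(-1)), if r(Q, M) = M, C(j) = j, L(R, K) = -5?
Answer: -270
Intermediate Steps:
s(D, x) = x**2 (s(D, x) = 0 + x**2 = x**2)
n = 5 (n = (-3*(-5) + (-5)**2)/8 = (15 + 25)/8 = (1/8)*40 = 5)
-30*((n + 5) + C(-1)) = -30*((5 + 5) - 1) = -30*(10 - 1) = -30*9 = -270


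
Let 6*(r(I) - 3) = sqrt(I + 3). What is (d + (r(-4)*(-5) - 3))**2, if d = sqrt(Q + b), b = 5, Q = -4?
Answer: 10379/36 + 85*I/3 ≈ 288.31 + 28.333*I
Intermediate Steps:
r(I) = 3 + sqrt(3 + I)/6 (r(I) = 3 + sqrt(I + 3)/6 = 3 + sqrt(3 + I)/6)
d = 1 (d = sqrt(-4 + 5) = sqrt(1) = 1)
(d + (r(-4)*(-5) - 3))**2 = (1 + ((3 + sqrt(3 - 4)/6)*(-5) - 3))**2 = (1 + ((3 + sqrt(-1)/6)*(-5) - 3))**2 = (1 + ((3 + I/6)*(-5) - 3))**2 = (1 + ((-15 - 5*I/6) - 3))**2 = (1 + (-18 - 5*I/6))**2 = (-17 - 5*I/6)**2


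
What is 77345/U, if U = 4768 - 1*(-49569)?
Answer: 77345/54337 ≈ 1.4234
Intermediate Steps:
U = 54337 (U = 4768 + 49569 = 54337)
77345/U = 77345/54337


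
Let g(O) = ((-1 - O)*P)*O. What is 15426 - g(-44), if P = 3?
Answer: 21102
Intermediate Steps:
g(O) = O*(-3 - 3*O) (g(O) = ((-1 - O)*3)*O = (-3 - 3*O)*O = O*(-3 - 3*O))
15426 - g(-44) = 15426 - (-3)*(-44)*(1 - 44) = 15426 - (-3)*(-44)*(-43) = 15426 - 1*(-5676) = 15426 + 5676 = 21102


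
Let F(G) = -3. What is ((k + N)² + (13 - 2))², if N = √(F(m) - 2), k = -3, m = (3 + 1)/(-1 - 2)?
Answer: 45 - 180*I*√5 ≈ 45.0 - 402.49*I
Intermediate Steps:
m = -4/3 (m = 4/(-3) = 4*(-⅓) = -4/3 ≈ -1.3333)
N = I*√5 (N = √(-3 - 2) = √(-5) = I*√5 ≈ 2.2361*I)
((k + N)² + (13 - 2))² = ((-3 + I*√5)² + (13 - 2))² = ((-3 + I*√5)² + 11)² = (11 + (-3 + I*√5)²)²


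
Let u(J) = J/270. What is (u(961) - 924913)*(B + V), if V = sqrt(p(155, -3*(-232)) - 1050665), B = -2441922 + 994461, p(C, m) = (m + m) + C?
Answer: 40163110320121/30 - 249725549*I*sqrt(1049118)/270 ≈ 1.3388e+12 - 9.4735e+8*I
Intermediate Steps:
p(C, m) = C + 2*m (p(C, m) = 2*m + C = C + 2*m)
B = -1447461
u(J) = J/270 (u(J) = J*(1/270) = J/270)
V = I*sqrt(1049118) (V = sqrt((155 + 2*(-3*(-232))) - 1050665) = sqrt((155 + 2*696) - 1050665) = sqrt((155 + 1392) - 1050665) = sqrt(1547 - 1050665) = sqrt(-1049118) = I*sqrt(1049118) ≈ 1024.3*I)
(u(961) - 924913)*(B + V) = ((1/270)*961 - 924913)*(-1447461 + I*sqrt(1049118)) = (961/270 - 924913)*(-1447461 + I*sqrt(1049118)) = -249725549*(-1447461 + I*sqrt(1049118))/270 = 40163110320121/30 - 249725549*I*sqrt(1049118)/270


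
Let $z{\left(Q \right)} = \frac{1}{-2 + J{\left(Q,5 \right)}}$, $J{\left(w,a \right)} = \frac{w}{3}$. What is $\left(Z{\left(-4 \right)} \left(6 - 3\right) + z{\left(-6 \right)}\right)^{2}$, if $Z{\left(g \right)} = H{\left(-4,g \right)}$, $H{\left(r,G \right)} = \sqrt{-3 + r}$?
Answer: $\frac{\left(1 - 12 i \sqrt{7}\right)^{2}}{16} \approx -62.938 - 3.9686 i$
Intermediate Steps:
$Z{\left(g \right)} = i \sqrt{7}$ ($Z{\left(g \right)} = \sqrt{-3 - 4} = \sqrt{-7} = i \sqrt{7}$)
$J{\left(w,a \right)} = \frac{w}{3}$ ($J{\left(w,a \right)} = w \frac{1}{3} = \frac{w}{3}$)
$z{\left(Q \right)} = \frac{1}{-2 + \frac{Q}{3}}$
$\left(Z{\left(-4 \right)} \left(6 - 3\right) + z{\left(-6 \right)}\right)^{2} = \left(i \sqrt{7} \left(6 - 3\right) + \frac{3}{-6 - 6}\right)^{2} = \left(i \sqrt{7} \cdot 3 + \frac{3}{-12}\right)^{2} = \left(3 i \sqrt{7} + 3 \left(- \frac{1}{12}\right)\right)^{2} = \left(3 i \sqrt{7} - \frac{1}{4}\right)^{2} = \left(- \frac{1}{4} + 3 i \sqrt{7}\right)^{2}$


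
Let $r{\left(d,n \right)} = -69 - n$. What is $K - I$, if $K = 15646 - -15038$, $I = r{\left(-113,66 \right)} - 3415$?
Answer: $34234$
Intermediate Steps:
$I = -3550$ ($I = \left(-69 - 66\right) - 3415 = -135 - 3415 = -3550$)
$K = 30684$ ($K = 15646 + 15038 = 30684$)
$K - I = 30684 - -3550 = 30684 + 3550 = 34234$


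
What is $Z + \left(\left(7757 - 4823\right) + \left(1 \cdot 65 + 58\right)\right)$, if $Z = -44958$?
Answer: $-41901$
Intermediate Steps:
$Z + \left(\left(7757 - 4823\right) + \left(1 \cdot 65 + 58\right)\right) = -44958 + \left(\left(7757 - 4823\right) + \left(1 \cdot 65 + 58\right)\right) = -44958 + \left(2934 + \left(65 + 58\right)\right) = -44958 + \left(2934 + 123\right) = -44958 + 3057 = -41901$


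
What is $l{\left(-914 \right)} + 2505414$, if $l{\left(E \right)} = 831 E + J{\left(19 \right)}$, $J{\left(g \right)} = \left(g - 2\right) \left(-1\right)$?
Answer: $1745863$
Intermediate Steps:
$J{\left(g \right)} = 2 - g$ ($J{\left(g \right)} = \left(-2 + g\right) \left(-1\right) = 2 - g$)
$l{\left(E \right)} = -17 + 831 E$ ($l{\left(E \right)} = 831 E + \left(2 - 19\right) = 831 E - 17 = -17 + 831 E$)
$l{\left(-914 \right)} + 2505414 = \left(-17 + 831 \left(-914\right)\right) + 2505414 = \left(-17 - 759534\right) + 2505414 = -759551 + 2505414 = 1745863$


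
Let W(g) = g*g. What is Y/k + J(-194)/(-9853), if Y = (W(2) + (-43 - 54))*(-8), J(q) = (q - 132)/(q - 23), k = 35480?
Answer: 197397583/9482477935 ≈ 0.020817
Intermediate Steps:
W(g) = g**2
J(q) = (-132 + q)/(-23 + q)
Y = 744 (Y = (2**2 + (-43 - 54))*(-8) = (4 - 97)*(-8) = -93*(-8) = 744)
Y/k + J(-194)/(-9853) = 744/35480 + ((-132 - 194)/(-23 - 194))/(-9853) = 744*(1/35480) + (-326/(-217))*(-1/9853) = 93/4435 - 1/217*(-326)*(-1/9853) = 93/4435 + (326/217)*(-1/9853) = 93/4435 - 326/2138101 = 197397583/9482477935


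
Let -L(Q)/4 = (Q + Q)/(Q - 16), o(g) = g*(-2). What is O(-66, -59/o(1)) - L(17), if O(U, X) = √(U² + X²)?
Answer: 136 + √20905/2 ≈ 208.29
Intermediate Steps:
o(g) = -2*g
L(Q) = -8*Q/(-16 + Q) (L(Q) = -4*(Q + Q)/(Q - 16) = -4*2*Q/(-16 + Q) = -8*Q/(-16 + Q))
O(-66, -59/o(1)) - L(17) = √((-66)² + (-59/((-2*1)))²) - (-8)*17/(-16 + 17) = √(4356 + (-59/(-2))²) - (-8)*17/1 = √(4356 + (-59*(-½))²) - (-8)*17 = √(4356 + (59/2)²) - 1*(-136) = √(4356 + 3481/4) + 136 = √(20905/4) + 136 = √20905/2 + 136 = 136 + √20905/2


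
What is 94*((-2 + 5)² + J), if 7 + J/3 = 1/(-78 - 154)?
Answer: -130989/116 ≈ -1129.2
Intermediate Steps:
J = -4875/232 (J = -21 + 3/(-78 - 154) = -21 + 3/(-232) = -21 + 3*(-1/232) = -21 - 3/232 = -4875/232 ≈ -21.013)
94*((-2 + 5)² + J) = 94*((-2 + 5)² - 4875/232) = 94*(3² - 4875/232) = 94*(9 - 4875/232) = 94*(-2787/232) = -130989/116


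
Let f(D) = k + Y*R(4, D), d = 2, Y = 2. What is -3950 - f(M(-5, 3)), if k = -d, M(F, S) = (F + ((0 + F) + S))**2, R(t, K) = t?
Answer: -3956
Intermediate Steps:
M(F, S) = (S + 2*F)**2 (M(F, S) = (F + (F + S))**2 = (S + 2*F)**2)
k = -2 (k = -1*2 = -2)
f(D) = 6 (f(D) = -2 + 2*4 = -2 + 8 = 6)
-3950 - f(M(-5, 3)) = -3950 - 1*6 = -3950 - 6 = -3956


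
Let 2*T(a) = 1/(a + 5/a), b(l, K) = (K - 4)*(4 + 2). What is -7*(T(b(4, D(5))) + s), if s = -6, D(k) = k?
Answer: 1701/41 ≈ 41.488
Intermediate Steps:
b(l, K) = -24 + 6*K (b(l, K) = (-4 + K)*6 = -24 + 6*K)
T(a) = 1/(2*(a + 5/a))
-7*(T(b(4, D(5))) + s) = -7*((-24 + 6*5)/(2*(5 + (-24 + 6*5)²)) - 6) = -7*((-24 + 30)/(2*(5 + (-24 + 30)²)) - 6) = -7*((½)*6/(5 + 6²) - 6) = -7*((½)*6/(5 + 36) - 6) = -7*((½)*6/41 - 6) = -7*((½)*6*(1/41) - 6) = -7*(3/41 - 6) = -7*(-243/41) = 1701/41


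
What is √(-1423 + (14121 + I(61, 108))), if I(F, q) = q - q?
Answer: √12698 ≈ 112.69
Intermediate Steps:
I(F, q) = 0
√(-1423 + (14121 + I(61, 108))) = √(-1423 + (14121 + 0)) = √(-1423 + 14121) = √12698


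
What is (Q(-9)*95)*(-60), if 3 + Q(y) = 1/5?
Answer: 15960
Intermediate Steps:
Q(y) = -14/5 (Q(y) = -3 + 1/5 = -3 + ⅕ = -14/5)
(Q(-9)*95)*(-60) = -14/5*95*(-60) = -266*(-60) = 15960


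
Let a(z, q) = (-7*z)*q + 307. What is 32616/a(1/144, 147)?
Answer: 1565568/14393 ≈ 108.77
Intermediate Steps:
a(z, q) = 307 - 7*q*z (a(z, q) = -7*q*z + 307 = 307 - 7*q*z)
32616/a(1/144, 147) = 32616/(307 - 7*147/144) = 32616/(307 - 7*147*1/144) = 32616/(307 - 343/48) = 32616/(14393/48) = 32616*(48/14393) = 1565568/14393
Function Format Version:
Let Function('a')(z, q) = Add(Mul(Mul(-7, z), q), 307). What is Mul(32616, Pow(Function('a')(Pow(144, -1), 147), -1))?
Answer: Rational(1565568, 14393) ≈ 108.77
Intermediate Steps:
Function('a')(z, q) = Add(307, Mul(-7, q, z)) (Function('a')(z, q) = Add(Mul(-7, q, z), 307) = Add(307, Mul(-7, q, z)))
Mul(32616, Pow(Function('a')(Pow(144, -1), 147), -1)) = Mul(32616, Pow(Add(307, Mul(-7, 147, Pow(144, -1))), -1)) = Mul(32616, Pow(Add(307, Mul(-7, 147, Rational(1, 144))), -1)) = Mul(32616, Pow(Add(307, Rational(-343, 48)), -1)) = Mul(32616, Pow(Rational(14393, 48), -1)) = Mul(32616, Rational(48, 14393)) = Rational(1565568, 14393)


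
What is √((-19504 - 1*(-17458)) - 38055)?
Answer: I*√40101 ≈ 200.25*I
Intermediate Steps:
√((-19504 - 1*(-17458)) - 38055) = √((-19504 + 17458) - 38055) = √(-2046 - 38055) = √(-40101) = I*√40101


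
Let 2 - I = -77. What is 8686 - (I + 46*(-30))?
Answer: 9987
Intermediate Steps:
I = 79 (I = 2 - 1*(-77) = 2 + 77 = 79)
8686 - (I + 46*(-30)) = 8686 - (79 + 46*(-30)) = 8686 - (79 - 1380) = 8686 - 1*(-1301) = 8686 + 1301 = 9987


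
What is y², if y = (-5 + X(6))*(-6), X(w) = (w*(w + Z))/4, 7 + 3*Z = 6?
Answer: 441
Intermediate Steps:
Z = -⅓ (Z = -7/3 + (⅓)*6 = -7/3 + 2 = -⅓ ≈ -0.33333)
X(w) = w*(-⅓ + w)/4 (X(w) = (w*(w - ⅓))/4 = (w*(-⅓ + w))*(¼) = w*(-⅓ + w)/4)
y = -21 (y = (-5 + (1/12)*6*(-1 + 3*6))*(-6) = (-5 + (1/12)*6*(-1 + 18))*(-6) = (-5 + (1/12)*6*17)*(-6) = (-5 + 17/2)*(-6) = (7/2)*(-6) = -21)
y² = (-21)² = 441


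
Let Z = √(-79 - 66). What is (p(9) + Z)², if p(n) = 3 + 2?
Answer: (5 + I*√145)² ≈ -120.0 + 120.42*I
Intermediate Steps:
p(n) = 5
Z = I*√145 (Z = √(-145) = I*√145 ≈ 12.042*I)
(p(9) + Z)² = (5 + I*√145)²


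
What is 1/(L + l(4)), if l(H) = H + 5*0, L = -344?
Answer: -1/340 ≈ -0.0029412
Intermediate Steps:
l(H) = H (l(H) = H + 0 = H)
1/(L + l(4)) = 1/(-344 + 4) = 1/(-340) = -1/340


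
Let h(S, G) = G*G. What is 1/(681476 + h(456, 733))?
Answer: 1/1218765 ≈ 8.2050e-7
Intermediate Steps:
h(S, G) = G²
1/(681476 + h(456, 733)) = 1/(681476 + 733²) = 1/(681476 + 537289) = 1/1218765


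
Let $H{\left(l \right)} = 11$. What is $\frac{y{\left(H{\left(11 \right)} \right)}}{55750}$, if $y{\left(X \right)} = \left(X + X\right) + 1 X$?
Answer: $\frac{33}{55750} \approx 0.00059193$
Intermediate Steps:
$y{\left(X \right)} = 3 X$ ($y{\left(X \right)} = 2 X + X = 3 X$)
$\frac{y{\left(H{\left(11 \right)} \right)}}{55750} = \frac{3 \cdot 11}{55750} = 33 \cdot \frac{1}{55750} = \frac{33}{55750}$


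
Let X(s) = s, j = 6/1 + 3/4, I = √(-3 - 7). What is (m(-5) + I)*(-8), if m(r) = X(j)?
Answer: -54 - 8*I*√10 ≈ -54.0 - 25.298*I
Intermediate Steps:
I = I*√10 (I = √(-10) = I*√10 ≈ 3.1623*I)
j = 27/4 (j = 6*1 + 3*(¼) = 6 + ¾ = 27/4 ≈ 6.7500)
m(r) = 27/4
(m(-5) + I)*(-8) = (27/4 + I*√10)*(-8) = -54 - 8*I*√10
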